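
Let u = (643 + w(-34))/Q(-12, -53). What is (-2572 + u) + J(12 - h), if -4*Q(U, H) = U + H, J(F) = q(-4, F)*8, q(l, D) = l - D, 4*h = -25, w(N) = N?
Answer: -176314/65 ≈ -2712.5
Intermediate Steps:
h = -25/4 (h = (1/4)*(-25) = -25/4 ≈ -6.2500)
J(F) = -32 - 8*F (J(F) = (-4 - F)*8 = -32 - 8*F)
Q(U, H) = -H/4 - U/4 (Q(U, H) = -(U + H)/4 = -(H + U)/4 = -H/4 - U/4)
u = 2436/65 (u = (643 - 34)/(-1/4*(-53) - 1/4*(-12)) = 609/(53/4 + 3) = 609/(65/4) = 609*(4/65) = 2436/65 ≈ 37.477)
(-2572 + u) + J(12 - h) = (-2572 + 2436/65) + (-32 - 8*(12 - 1*(-25/4))) = -164744/65 + (-32 - 8*(12 + 25/4)) = -164744/65 + (-32 - 8*73/4) = -164744/65 + (-32 - 146) = -164744/65 - 178 = -176314/65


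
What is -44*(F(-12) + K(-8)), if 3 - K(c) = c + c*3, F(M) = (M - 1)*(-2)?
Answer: -2684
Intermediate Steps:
F(M) = 2 - 2*M (F(M) = (-1 + M)*(-2) = 2 - 2*M)
K(c) = 3 - 4*c (K(c) = 3 - (c + c*3) = 3 - (c + 3*c) = 3 - 4*c)
-44*(F(-12) + K(-8)) = -44*((2 - 2*(-12)) + (3 - 4*(-8))) = -44*((2 + 24) + (3 + 32)) = -44*(26 + 35) = -44*61 = -2684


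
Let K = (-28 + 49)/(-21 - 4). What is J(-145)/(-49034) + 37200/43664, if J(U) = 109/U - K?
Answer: 41326380797/48507497425 ≈ 0.85196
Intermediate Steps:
K = -21/25 (K = 21/(-25) = 21*(-1/25) = -21/25 ≈ -0.84000)
J(U) = 21/25 + 109/U (J(U) = 109/U - 1*(-21/25) = 109/U + 21/25 = 21/25 + 109/U)
J(-145)/(-49034) + 37200/43664 = (21/25 + 109/(-145))/(-49034) + 37200/43664 = (21/25 + 109*(-1/145))*(-1/49034) + 37200*(1/43664) = (21/25 - 109/145)*(-1/49034) + 2325/2729 = (64/725)*(-1/49034) + 2325/2729 = -32/17774825 + 2325/2729 = 41326380797/48507497425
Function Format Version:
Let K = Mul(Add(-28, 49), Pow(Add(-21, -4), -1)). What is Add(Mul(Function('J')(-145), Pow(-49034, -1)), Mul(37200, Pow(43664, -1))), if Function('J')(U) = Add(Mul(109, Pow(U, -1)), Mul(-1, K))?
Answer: Rational(41326380797, 48507497425) ≈ 0.85196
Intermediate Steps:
K = Rational(-21, 25) (K = Mul(21, Pow(-25, -1)) = Mul(21, Rational(-1, 25)) = Rational(-21, 25) ≈ -0.84000)
Function('J')(U) = Add(Rational(21, 25), Mul(109, Pow(U, -1))) (Function('J')(U) = Add(Mul(109, Pow(U, -1)), Mul(-1, Rational(-21, 25))) = Add(Mul(109, Pow(U, -1)), Rational(21, 25)) = Add(Rational(21, 25), Mul(109, Pow(U, -1))))
Add(Mul(Function('J')(-145), Pow(-49034, -1)), Mul(37200, Pow(43664, -1))) = Add(Mul(Add(Rational(21, 25), Mul(109, Pow(-145, -1))), Pow(-49034, -1)), Mul(37200, Pow(43664, -1))) = Add(Mul(Add(Rational(21, 25), Mul(109, Rational(-1, 145))), Rational(-1, 49034)), Mul(37200, Rational(1, 43664))) = Add(Mul(Add(Rational(21, 25), Rational(-109, 145)), Rational(-1, 49034)), Rational(2325, 2729)) = Add(Mul(Rational(64, 725), Rational(-1, 49034)), Rational(2325, 2729)) = Add(Rational(-32, 17774825), Rational(2325, 2729)) = Rational(41326380797, 48507497425)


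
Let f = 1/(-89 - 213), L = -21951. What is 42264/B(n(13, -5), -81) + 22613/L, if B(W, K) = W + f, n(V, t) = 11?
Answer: 3458043155/899991 ≈ 3842.3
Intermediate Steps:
f = -1/302 (f = 1/(-302) = -1/302 ≈ -0.0033113)
B(W, K) = -1/302 + W (B(W, K) = W - 1/302 = -1/302 + W)
42264/B(n(13, -5), -81) + 22613/L = 42264/(-1/302 + 11) + 22613/(-21951) = 42264/(3321/302) + 22613*(-1/21951) = 42264*(302/3321) - 22613/21951 = 1418192/369 - 22613/21951 = 3458043155/899991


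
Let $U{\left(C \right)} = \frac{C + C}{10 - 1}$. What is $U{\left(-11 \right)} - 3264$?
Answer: $- \frac{29398}{9} \approx -3266.4$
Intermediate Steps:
$U{\left(C \right)} = \frac{2 C}{9}$
$U{\left(-11 \right)} - 3264 = \frac{2}{9} \left(-11\right) - 3264 = - \frac{22}{9} - 3264 = - \frac{29398}{9}$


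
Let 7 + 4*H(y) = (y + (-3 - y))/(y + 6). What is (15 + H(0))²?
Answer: 11025/64 ≈ 172.27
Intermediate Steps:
H(y) = -7/4 - 3/(4*(6 + y)) (H(y) = -7/4 + ((y + (-3 - y))/(y + 6))/4 = -7/4 + (-3/(6 + y))/4 = -7/4 - 3/(4*(6 + y)))
(15 + H(0))² = (15 + (-45 - 7*0)/(4*(6 + 0)))² = (15 + (¼)*(-45 + 0)/6)² = (15 + (¼)*(⅙)*(-45))² = (15 - 15/8)² = (105/8)² = 11025/64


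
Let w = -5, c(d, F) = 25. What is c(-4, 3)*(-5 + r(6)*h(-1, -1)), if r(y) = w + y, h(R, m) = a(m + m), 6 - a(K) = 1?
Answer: 0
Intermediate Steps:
a(K) = 5 (a(K) = 6 - 1*1 = 6 - 1 = 5)
h(R, m) = 5
r(y) = -5 + y
c(-4, 3)*(-5 + r(6)*h(-1, -1)) = 25*(-5 + (-5 + 6)*5) = 25*(-5 + 1*5) = 25*(-5 + 5) = 25*0 = 0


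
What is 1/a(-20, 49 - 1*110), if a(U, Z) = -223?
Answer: -1/223 ≈ -0.0044843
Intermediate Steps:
1/a(-20, 49 - 1*110) = 1/(-223) = -1/223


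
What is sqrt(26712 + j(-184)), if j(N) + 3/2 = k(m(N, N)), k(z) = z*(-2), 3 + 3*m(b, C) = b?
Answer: sqrt(966066)/6 ≈ 163.81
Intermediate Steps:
m(b, C) = -1 + b/3
k(z) = -2*z
j(N) = 1/2 - 2*N/3 (j(N) = -3/2 - 2*(-1 + N/3) = -3/2 + (2 - 2*N/3) = 1/2 - 2*N/3)
sqrt(26712 + j(-184)) = sqrt(26712 + (1/2 - 2/3*(-184))) = sqrt(26712 + (1/2 + 368/3)) = sqrt(26712 + 739/6) = sqrt(161011/6) = sqrt(966066)/6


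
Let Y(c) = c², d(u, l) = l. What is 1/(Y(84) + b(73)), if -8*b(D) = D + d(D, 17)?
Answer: 4/28179 ≈ 0.00014195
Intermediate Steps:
b(D) = -17/8 - D/8 (b(D) = -(D + 17)/8 = -(17 + D)/8 = -17/8 - D/8)
1/(Y(84) + b(73)) = 1/(84² + (-17/8 - ⅛*73)) = 1/(7056 + (-17/8 - 73/8)) = 1/(7056 - 45/4) = 1/(28179/4) = 4/28179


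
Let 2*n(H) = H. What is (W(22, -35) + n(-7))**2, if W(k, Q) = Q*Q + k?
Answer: 6185169/4 ≈ 1.5463e+6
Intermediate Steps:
W(k, Q) = k + Q**2 (W(k, Q) = Q**2 + k = k + Q**2)
n(H) = H/2
(W(22, -35) + n(-7))**2 = ((22 + (-35)**2) + (1/2)*(-7))**2 = ((22 + 1225) - 7/2)**2 = (1247 - 7/2)**2 = (2487/2)**2 = 6185169/4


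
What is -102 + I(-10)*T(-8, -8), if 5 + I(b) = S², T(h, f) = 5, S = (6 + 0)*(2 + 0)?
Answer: 593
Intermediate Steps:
S = 12 (S = 6*2 = 12)
I(b) = 139 (I(b) = -5 + 12² = -5 + 144 = 139)
-102 + I(-10)*T(-8, -8) = -102 + 139*5 = -102 + 695 = 593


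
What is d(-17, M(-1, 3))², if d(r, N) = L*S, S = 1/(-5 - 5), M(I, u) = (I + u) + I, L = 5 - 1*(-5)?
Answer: 1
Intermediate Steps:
L = 10 (L = 5 + 5 = 10)
M(I, u) = u + 2*I
S = -⅒ (S = 1/(-10) = -⅒ ≈ -0.10000)
d(r, N) = -1 (d(r, N) = 10*(-⅒) = -1)
d(-17, M(-1, 3))² = (-1)² = 1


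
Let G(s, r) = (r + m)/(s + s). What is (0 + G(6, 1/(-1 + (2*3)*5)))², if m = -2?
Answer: 361/13456 ≈ 0.026828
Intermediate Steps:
G(s, r) = (-2 + r)/(2*s) (G(s, r) = (r - 2)/(s + s) = (-2 + r)/((2*s)) = (-2 + r)*(1/(2*s)) = (-2 + r)/(2*s))
(0 + G(6, 1/(-1 + (2*3)*5)))² = (0 + (½)*(-2 + 1/(-1 + (2*3)*5))/6)² = (0 + (½)*(⅙)*(-2 + 1/(-1 + 6*5)))² = (0 + (½)*(⅙)*(-2 + 1/(-1 + 30)))² = (0 + (½)*(⅙)*(-2 + 1/29))² = (0 + (½)*(⅙)*(-57/29))² = (0 - 19/116)² = (-19/116)² = 361/13456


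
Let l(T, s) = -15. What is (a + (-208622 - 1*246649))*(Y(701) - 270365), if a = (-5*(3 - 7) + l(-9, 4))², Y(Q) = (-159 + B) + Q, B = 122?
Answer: 122780301446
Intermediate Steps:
Y(Q) = -37 + Q (Y(Q) = (-159 + 122) + Q = -37 + Q)
a = 25 (a = (-5*(3 - 7) - 15)² = (-5*(-4) - 15)² = (20 - 15)² = 5² = 25)
(a + (-208622 - 1*246649))*(Y(701) - 270365) = (25 + (-208622 - 1*246649))*((-37 + 701) - 270365) = (25 + (-208622 - 246649))*(664 - 270365) = (25 - 455271)*(-269701) = -455246*(-269701) = 122780301446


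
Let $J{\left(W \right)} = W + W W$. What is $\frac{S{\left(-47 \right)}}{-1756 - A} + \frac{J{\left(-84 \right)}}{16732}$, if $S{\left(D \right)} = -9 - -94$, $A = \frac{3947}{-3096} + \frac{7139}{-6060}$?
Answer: $\frac{4222768038369}{11468262480289} \approx 0.36821$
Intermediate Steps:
$A = - \frac{3835097}{1563480}$ ($A = 3947 \left(- \frac{1}{3096}\right) + 7139 \left(- \frac{1}{6060}\right) = - \frac{3947}{3096} - \frac{7139}{6060} = - \frac{3835097}{1563480} \approx -2.4529$)
$S{\left(D \right)} = 85$ ($S{\left(D \right)} = -9 + 94 = 85$)
$J{\left(W \right)} = W + W^{2}$
$\frac{S{\left(-47 \right)}}{-1756 - A} + \frac{J{\left(-84 \right)}}{16732} = \frac{85}{-1756 - - \frac{3835097}{1563480}} + \frac{\left(-84\right) \left(1 - 84\right)}{16732} = \frac{85}{-1756 + \frac{3835097}{1563480}} + \left(-84\right) \left(-83\right) \frac{1}{16732} = \frac{85}{- \frac{2741635783}{1563480}} + 6972 \cdot \frac{1}{16732} = 85 \left(- \frac{1563480}{2741635783}\right) + \frac{1743}{4183} = - \frac{132895800}{2741635783} + \frac{1743}{4183} = \frac{4222768038369}{11468262480289}$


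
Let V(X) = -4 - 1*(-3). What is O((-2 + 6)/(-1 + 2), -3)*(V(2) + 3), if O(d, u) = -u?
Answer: 6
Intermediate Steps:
V(X) = -1 (V(X) = -4 + 3 = -1)
O((-2 + 6)/(-1 + 2), -3)*(V(2) + 3) = (-1*(-3))*(-1 + 3) = 3*2 = 6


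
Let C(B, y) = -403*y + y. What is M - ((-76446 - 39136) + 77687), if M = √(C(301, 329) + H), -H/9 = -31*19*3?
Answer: 37895 + I*√116355 ≈ 37895.0 + 341.11*I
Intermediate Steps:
C(B, y) = -402*y
H = 15903 (H = -9*(-31*19)*3 = -(-5301)*3 = -9*(-1767) = 15903)
M = I*√116355 (M = √(-402*329 + 15903) = √(-132258 + 15903) = √(-116355) = I*√116355 ≈ 341.11*I)
M - ((-76446 - 39136) + 77687) = I*√116355 - ((-76446 - 39136) + 77687) = I*√116355 - (-115582 + 77687) = I*√116355 - 1*(-37895) = I*√116355 + 37895 = 37895 + I*√116355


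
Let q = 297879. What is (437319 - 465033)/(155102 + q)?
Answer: -27714/452981 ≈ -0.061181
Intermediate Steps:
(437319 - 465033)/(155102 + q) = (437319 - 465033)/(155102 + 297879) = -27714/452981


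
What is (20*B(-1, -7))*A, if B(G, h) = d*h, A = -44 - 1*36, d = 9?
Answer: 100800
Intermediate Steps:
A = -80 (A = -44 - 36 = -80)
B(G, h) = 9*h
(20*B(-1, -7))*A = (20*(9*(-7)))*(-80) = (20*(-63))*(-80) = -1260*(-80) = 100800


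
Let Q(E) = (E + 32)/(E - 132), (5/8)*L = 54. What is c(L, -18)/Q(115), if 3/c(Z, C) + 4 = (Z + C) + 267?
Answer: -85/81193 ≈ -0.0010469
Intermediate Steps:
L = 432/5 (L = (8/5)*54 = 432/5 ≈ 86.400)
c(Z, C) = 3/(263 + C + Z) (c(Z, C) = 3/(-4 + ((Z + C) + 267)) = 3/(-4 + ((C + Z) + 267)) = 3/(-4 + (267 + C + Z)) = 3/(263 + C + Z))
Q(E) = (32 + E)/(-132 + E)
c(L, -18)/Q(115) = (3/(263 - 18 + 432/5))/(((32 + 115)/(-132 + 115))) = (3/(1657/5))/((147/(-17))) = (3*(5/1657))/((-1/17*147)) = 15/(1657*(-147/17)) = (15/1657)*(-17/147) = -85/81193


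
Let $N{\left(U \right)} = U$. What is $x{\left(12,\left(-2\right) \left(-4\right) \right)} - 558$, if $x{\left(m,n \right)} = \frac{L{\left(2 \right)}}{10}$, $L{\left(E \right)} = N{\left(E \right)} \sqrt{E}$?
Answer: $-558 + \frac{\sqrt{2}}{5} \approx -557.72$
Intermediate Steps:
$L{\left(E \right)} = E^{\frac{3}{2}}$ ($L{\left(E \right)} = E \sqrt{E} = E^{\frac{3}{2}}$)
$x{\left(m,n \right)} = \frac{\sqrt{2}}{5}$ ($x{\left(m,n \right)} = \frac{2^{\frac{3}{2}}}{10} = 2 \sqrt{2} \cdot \frac{1}{10} = \frac{\sqrt{2}}{5}$)
$x{\left(12,\left(-2\right) \left(-4\right) \right)} - 558 = \frac{\sqrt{2}}{5} - 558 = -558 + \frac{\sqrt{2}}{5}$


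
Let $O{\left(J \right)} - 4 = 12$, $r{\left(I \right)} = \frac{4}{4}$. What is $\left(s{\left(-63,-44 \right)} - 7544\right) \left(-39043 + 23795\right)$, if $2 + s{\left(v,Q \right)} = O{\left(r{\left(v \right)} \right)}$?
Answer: $114817440$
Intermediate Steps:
$r{\left(I \right)} = 1$ ($r{\left(I \right)} = 4 \cdot \frac{1}{4} = 1$)
$O{\left(J \right)} = 16$ ($O{\left(J \right)} = 4 + 12 = 16$)
$s{\left(v,Q \right)} = 14$ ($s{\left(v,Q \right)} = -2 + 16 = 14$)
$\left(s{\left(-63,-44 \right)} - 7544\right) \left(-39043 + 23795\right) = \left(14 - 7544\right) \left(-39043 + 23795\right) = \left(-7530\right) \left(-15248\right) = 114817440$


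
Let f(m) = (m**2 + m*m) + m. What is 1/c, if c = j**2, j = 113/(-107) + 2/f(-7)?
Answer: 94809169/101384761 ≈ 0.93514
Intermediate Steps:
f(m) = m + 2*m**2 (f(m) = (m**2 + m**2) + m = 2*m**2 + m = m + 2*m**2)
j = -10069/9737 (j = 113/(-107) + 2/((-7*(1 + 2*(-7)))) = 113*(-1/107) + 2/((-7*(1 - 14))) = -113/107 + 2/((-7*(-13))) = -113/107 + 2/91 = -10069/9737 ≈ -1.0341)
c = 101384761/94809169 (c = (-10069/9737)**2 = 101384761/94809169 ≈ 1.0694)
1/c = 1/(101384761/94809169) = 94809169/101384761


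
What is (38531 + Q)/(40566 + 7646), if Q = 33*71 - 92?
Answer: 20391/24106 ≈ 0.84589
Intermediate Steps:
Q = 2251 (Q = 2343 - 92 = 2251)
(38531 + Q)/(40566 + 7646) = (38531 + 2251)/(40566 + 7646) = 40782/48212 = 40782*(1/48212) = 20391/24106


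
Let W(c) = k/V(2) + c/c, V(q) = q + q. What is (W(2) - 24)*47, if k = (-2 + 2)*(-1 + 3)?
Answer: -1081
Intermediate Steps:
V(q) = 2*q
k = 0 (k = 0*2 = 0)
W(c) = 1 (W(c) = 0/((2*2)) + c/c = 0/4 + 1 = 0*(¼) + 1 = 0 + 1 = 1)
(W(2) - 24)*47 = (1 - 24)*47 = -23*47 = -1081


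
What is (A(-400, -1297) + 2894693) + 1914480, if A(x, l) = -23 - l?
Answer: 4810447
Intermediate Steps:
(A(-400, -1297) + 2894693) + 1914480 = ((-23 - 1*(-1297)) + 2894693) + 1914480 = ((-23 + 1297) + 2894693) + 1914480 = (1274 + 2894693) + 1914480 = 2895967 + 1914480 = 4810447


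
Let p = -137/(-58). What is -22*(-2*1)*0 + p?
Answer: 137/58 ≈ 2.3621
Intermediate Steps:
p = 137/58 (p = -137*(-1/58) = 137/58 ≈ 2.3621)
-22*(-2*1)*0 + p = -22*(-2*1)*0 + 137/58 = -(-44)*0 + 137/58 = -22*0 + 137/58 = 0 + 137/58 = 137/58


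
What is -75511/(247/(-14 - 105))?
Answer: 8985809/247 ≈ 36380.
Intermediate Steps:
-75511/(247/(-14 - 105)) = -75511/(247/(-119)) = -75511/(247*(-1/119)) = -75511/(-247/119) = -75511*(-119/247) = 8985809/247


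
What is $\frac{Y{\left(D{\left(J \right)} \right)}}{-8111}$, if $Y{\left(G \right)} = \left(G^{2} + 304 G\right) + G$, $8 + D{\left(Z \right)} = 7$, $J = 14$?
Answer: $\frac{304}{8111} \approx 0.03748$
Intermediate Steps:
$D{\left(Z \right)} = -1$ ($D{\left(Z \right)} = -8 + 7 = -1$)
$Y{\left(G \right)} = G^{2} + 305 G$
$\frac{Y{\left(D{\left(J \right)} \right)}}{-8111} = \frac{\left(-1\right) \left(305 - 1\right)}{-8111} = \left(-1\right) 304 \left(- \frac{1}{8111}\right) = \left(-304\right) \left(- \frac{1}{8111}\right) = \frac{304}{8111}$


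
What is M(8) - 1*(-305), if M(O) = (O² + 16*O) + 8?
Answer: 505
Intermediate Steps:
M(O) = 8 + O² + 16*O
M(8) - 1*(-305) = (8 + 8² + 16*8) - 1*(-305) = (8 + 64 + 128) + 305 = 200 + 305 = 505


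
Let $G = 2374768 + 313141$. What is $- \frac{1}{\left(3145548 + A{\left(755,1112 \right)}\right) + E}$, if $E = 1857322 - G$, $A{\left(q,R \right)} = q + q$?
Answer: $- \frac{1}{2316471} \approx -4.3169 \cdot 10^{-7}$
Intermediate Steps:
$A{\left(q,R \right)} = 2 q$
$G = 2687909$
$E = -830587$ ($E = 1857322 - 2687909 = -830587$)
$- \frac{1}{\left(3145548 + A{\left(755,1112 \right)}\right) + E} = - \frac{1}{\left(3145548 + 2 \cdot 755\right) - 830587} = - \frac{1}{\left(3145548 + 1510\right) - 830587} = - \frac{1}{3147058 - 830587} = - \frac{1}{2316471}$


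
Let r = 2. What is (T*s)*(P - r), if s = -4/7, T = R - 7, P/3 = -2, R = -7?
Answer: -64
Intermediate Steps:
P = -6 (P = 3*(-2) = -6)
T = -14 (T = -7 - 7 = -14)
s = -4/7 (s = -4*1/7 = -4/7 ≈ -0.57143)
(T*s)*(P - r) = (-14*(-4/7))*(-6 - 1*2) = 8*(-6 - 2) = 8*(-8) = -64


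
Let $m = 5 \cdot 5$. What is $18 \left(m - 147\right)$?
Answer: $-2196$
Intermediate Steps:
$m = 25$
$18 \left(m - 147\right) = 18 \left(25 - 147\right) = 18 \left(-122\right) = -2196$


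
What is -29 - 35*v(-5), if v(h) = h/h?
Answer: -64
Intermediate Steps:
v(h) = 1
-29 - 35*v(-5) = -29 - 35*1 = -29 - 35 = -64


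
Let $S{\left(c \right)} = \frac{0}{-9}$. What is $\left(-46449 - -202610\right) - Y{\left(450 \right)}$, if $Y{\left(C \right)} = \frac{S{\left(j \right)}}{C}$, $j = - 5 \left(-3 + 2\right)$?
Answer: $156161$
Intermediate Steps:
$j = 5$ ($j = \left(-5\right) \left(-1\right) = 5$)
$S{\left(c \right)} = 0$ ($S{\left(c \right)} = 0 \left(- \frac{1}{9}\right) = 0$)
$Y{\left(C \right)} = 0$ ($Y{\left(C \right)} = \frac{0}{C} = 0$)
$\left(-46449 - -202610\right) - Y{\left(450 \right)} = \left(-46449 - -202610\right) - 0 = \left(-46449 + 202610\right) + 0 = 156161 + 0 = 156161$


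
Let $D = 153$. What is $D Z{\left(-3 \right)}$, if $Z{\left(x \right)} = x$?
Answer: $-459$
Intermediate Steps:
$D Z{\left(-3 \right)} = 153 \left(-3\right) = -459$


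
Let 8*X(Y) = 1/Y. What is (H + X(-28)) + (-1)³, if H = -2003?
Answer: -448897/224 ≈ -2004.0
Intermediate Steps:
X(Y) = 1/(8*Y)
(H + X(-28)) + (-1)³ = (-2003 + (⅛)/(-28)) + (-1)³ = (-2003 + (⅛)*(-1/28)) - 1 = (-2003 - 1/224) - 1 = -448673/224 - 1 = -448897/224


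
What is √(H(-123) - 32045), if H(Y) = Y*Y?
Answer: 2*I*√4229 ≈ 130.06*I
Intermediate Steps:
H(Y) = Y²
√(H(-123) - 32045) = √((-123)² - 32045) = √(15129 - 32045) = √(-16916) = 2*I*√4229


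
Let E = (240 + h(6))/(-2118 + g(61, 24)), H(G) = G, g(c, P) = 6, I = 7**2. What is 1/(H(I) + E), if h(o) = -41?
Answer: 2112/103289 ≈ 0.020447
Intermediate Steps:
I = 49
E = -199/2112 (E = (240 - 41)/(-2118 + 6) = 199/(-2112) = 199*(-1/2112) = -199/2112 ≈ -0.094223)
1/(H(I) + E) = 1/(49 - 199/2112) = 1/(103289/2112) = 2112/103289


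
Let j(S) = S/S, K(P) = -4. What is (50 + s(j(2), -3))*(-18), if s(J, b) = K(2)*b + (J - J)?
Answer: -1116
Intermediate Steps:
j(S) = 1
s(J, b) = -4*b (s(J, b) = -4*b + (J - J) = -4*b + 0 = -4*b)
(50 + s(j(2), -3))*(-18) = (50 - 4*(-3))*(-18) = (50 + 12)*(-18) = 62*(-18) = -1116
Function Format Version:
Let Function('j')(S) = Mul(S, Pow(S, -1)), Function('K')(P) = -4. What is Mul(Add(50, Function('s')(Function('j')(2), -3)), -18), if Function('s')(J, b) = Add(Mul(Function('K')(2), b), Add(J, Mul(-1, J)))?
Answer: -1116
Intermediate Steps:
Function('j')(S) = 1
Function('s')(J, b) = Mul(-4, b) (Function('s')(J, b) = Add(Mul(-4, b), Add(J, Mul(-1, J))) = Add(Mul(-4, b), 0) = Mul(-4, b))
Mul(Add(50, Function('s')(Function('j')(2), -3)), -18) = Mul(Add(50, Mul(-4, -3)), -18) = Mul(Add(50, 12), -18) = Mul(62, -18) = -1116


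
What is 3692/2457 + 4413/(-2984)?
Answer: 13399/563976 ≈ 0.023758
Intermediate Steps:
3692/2457 + 4413/(-2984) = 3692*(1/2457) + 4413*(-1/2984) = 284/189 - 4413/2984 = 13399/563976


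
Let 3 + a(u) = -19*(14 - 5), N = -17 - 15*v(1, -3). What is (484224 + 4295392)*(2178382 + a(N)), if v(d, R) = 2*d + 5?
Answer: 10410997808128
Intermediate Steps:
v(d, R) = 5 + 2*d
N = -122 (N = -17 - 15*(5 + 2*1) = -17 - 15*(5 + 2) = -17 - 15*7 = -17 - 105 = -122)
a(u) = -174 (a(u) = -3 - 19*(14 - 5) = -3 - 19*9 = -3 - 171 = -174)
(484224 + 4295392)*(2178382 + a(N)) = (484224 + 4295392)*(2178382 - 174) = 4779616*2178208 = 10410997808128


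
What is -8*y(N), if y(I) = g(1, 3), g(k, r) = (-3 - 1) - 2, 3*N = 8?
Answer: 48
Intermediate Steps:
N = 8/3 (N = (⅓)*8 = 8/3 ≈ 2.6667)
g(k, r) = -6 (g(k, r) = -4 - 2 = -6)
y(I) = -6
-8*y(N) = -8*(-6) = 48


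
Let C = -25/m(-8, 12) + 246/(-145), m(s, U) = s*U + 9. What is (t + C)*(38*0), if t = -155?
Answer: 0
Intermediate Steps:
m(s, U) = 9 + U*s (m(s, U) = U*s + 9 = 9 + U*s)
C = -613/435 (C = -25/(9 + 12*(-8)) + 246/(-145) = -25/(9 - 96) + 246*(-1/145) = -25/(-87) - 246/145 = -25*(-1/87) - 246/145 = 25/87 - 246/145 = -613/435 ≈ -1.4092)
(t + C)*(38*0) = (-155 - 613/435)*(38*0) = -68038/435*0 = 0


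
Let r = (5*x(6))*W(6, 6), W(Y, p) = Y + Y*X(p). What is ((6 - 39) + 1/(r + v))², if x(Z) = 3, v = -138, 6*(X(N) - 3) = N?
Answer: 105987025/97344 ≈ 1088.8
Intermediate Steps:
X(N) = 3 + N/6
W(Y, p) = Y + Y*(3 + p/6)
r = 450 (r = (5*3)*((⅙)*6*(24 + 6)) = 15*((⅙)*6*30) = 15*30 = 450)
((6 - 39) + 1/(r + v))² = ((6 - 39) + 1/(450 - 138))² = (-33 + 1/312)² = (-10295/312)² = 105987025/97344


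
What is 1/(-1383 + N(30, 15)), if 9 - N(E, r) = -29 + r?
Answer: -1/1360 ≈ -0.00073529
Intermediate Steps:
N(E, r) = 38 - r (N(E, r) = 9 - (-29 + r) = 9 + (29 - r) = 38 - r)
1/(-1383 + N(30, 15)) = 1/(-1383 + (38 - 1*15)) = 1/(-1383 + (38 - 15)) = 1/(-1383 + 23) = 1/(-1360) = -1/1360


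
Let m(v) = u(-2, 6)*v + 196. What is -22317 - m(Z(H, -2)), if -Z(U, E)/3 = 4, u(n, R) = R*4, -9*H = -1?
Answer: -22225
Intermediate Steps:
H = ⅑ (H = -⅑*(-1) = ⅑ ≈ 0.11111)
u(n, R) = 4*R
Z(U, E) = -12 (Z(U, E) = -3*4 = -12)
m(v) = 196 + 24*v (m(v) = (4*6)*v + 196 = 24*v + 196 = 196 + 24*v)
-22317 - m(Z(H, -2)) = -22317 - (196 + 24*(-12)) = -22317 - (196 - 288) = -22317 - 1*(-92) = -22317 + 92 = -22225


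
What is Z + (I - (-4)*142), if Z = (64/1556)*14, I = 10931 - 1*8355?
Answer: 1223240/389 ≈ 3144.6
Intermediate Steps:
I = 2576 (I = 10931 - 8355 = 2576)
Z = 224/389 (Z = (64*(1/1556))*14 = (16/389)*14 = 224/389 ≈ 0.57584)
Z + (I - (-4)*142) = 224/389 + (2576 - (-4)*142) = 224/389 + (2576 - 1*(-568)) = 224/389 + (2576 + 568) = 224/389 + 3144 = 1223240/389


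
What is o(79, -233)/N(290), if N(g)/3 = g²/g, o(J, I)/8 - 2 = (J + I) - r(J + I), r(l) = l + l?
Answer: 208/145 ≈ 1.4345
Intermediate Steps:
r(l) = 2*l
o(J, I) = 16 - 8*I - 8*J (o(J, I) = 16 + 8*((J + I) - 2*(J + I)) = 16 + 8*((I + J) - 2*(I + J)) = 16 + 8*((I + J) - (2*I + 2*J)) = 16 + 8*((I + J) + (-2*I - 2*J)) = 16 + 8*(-I - J) = 16 + (-8*I - 8*J) = 16 - 8*I - 8*J)
N(g) = 3*g (N(g) = 3*(g²/g) = 3*g)
o(79, -233)/N(290) = (16 - 8*(-233) - 8*79)/((3*290)) = (16 + 1864 - 632)/870 = 1248*(1/870) = 208/145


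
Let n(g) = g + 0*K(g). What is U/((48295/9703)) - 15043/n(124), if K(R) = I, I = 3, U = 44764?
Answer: 53132289723/5988580 ≈ 8872.3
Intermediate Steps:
K(R) = 3
n(g) = g (n(g) = g + 0*3 = g + 0 = g)
U/((48295/9703)) - 15043/n(124) = 44764/((48295/9703)) - 15043/124 = 44764/((48295*(1/9703))) - 15043*1/124 = 44764/(48295/9703) - 15043/124 = 44764*(9703/48295) - 15043/124 = 434345092/48295 - 15043/124 = 53132289723/5988580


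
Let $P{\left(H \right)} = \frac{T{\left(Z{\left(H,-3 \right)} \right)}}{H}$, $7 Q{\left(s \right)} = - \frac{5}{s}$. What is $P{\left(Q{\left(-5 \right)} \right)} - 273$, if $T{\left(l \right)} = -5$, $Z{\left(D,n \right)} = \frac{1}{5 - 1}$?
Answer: $-308$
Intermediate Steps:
$Z{\left(D,n \right)} = \frac{1}{4}$
$Q{\left(s \right)} = - \frac{5}{7 s}$ ($Q{\left(s \right)} = \frac{\left(-5\right) \frac{1}{s}}{7} = - \frac{5}{7 s}$)
$P{\left(H \right)} = - \frac{5}{H}$
$P{\left(Q{\left(-5 \right)} \right)} - 273 = - \frac{5}{\left(- \frac{5}{7}\right) \frac{1}{-5}} - 273 = - \frac{5}{\left(- \frac{5}{7}\right) \left(- \frac{1}{5}\right)} - 273 = - 5 \frac{1}{\frac{1}{7}} - 273 = \left(-5\right) 7 - 273 = -35 - 273 = -308$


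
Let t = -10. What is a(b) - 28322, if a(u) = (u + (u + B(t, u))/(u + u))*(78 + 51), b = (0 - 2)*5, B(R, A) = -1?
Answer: -590821/20 ≈ -29541.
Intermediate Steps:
b = -10 (b = -2*5 = -10)
a(u) = 129*u + 129*(-1 + u)/(2*u) (a(u) = (u + (u - 1)/(u + u))*(78 + 51) = (u + (-1 + u)/((2*u)))*129 = (u + (-1 + u)*(1/(2*u)))*129 = (u + (-1 + u)/(2*u))*129 = 129*u + 129*(-1 + u)/(2*u))
a(b) - 28322 = (129/2 + 129*(-10) - 129/2/(-10)) - 28322 = (129/2 - 1290 - 129/2*(-1/10)) - 28322 = (129/2 - 1290 + 129/20) - 28322 = -24381/20 - 28322 = -590821/20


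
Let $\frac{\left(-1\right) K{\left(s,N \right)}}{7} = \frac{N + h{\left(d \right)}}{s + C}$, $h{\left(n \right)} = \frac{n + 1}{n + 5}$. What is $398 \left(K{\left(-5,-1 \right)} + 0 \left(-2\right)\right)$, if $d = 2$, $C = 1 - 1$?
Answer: $- \frac{1592}{5} \approx -318.4$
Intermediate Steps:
$C = 0$
$h{\left(n \right)} = \frac{1 + n}{5 + n}$
$K{\left(s,N \right)} = - \frac{7 \left(\frac{3}{7} + N\right)}{s}$ ($K{\left(s,N \right)} = - 7 \frac{N + \frac{1 + 2}{5 + 2}}{s + 0} = - 7 \frac{N + \frac{1}{7} \cdot 3}{s} = - 7 \frac{N + \frac{3}{7}}{s} = - 7 \frac{\frac{3}{7} + N}{s} = - \frac{7 \left(\frac{3}{7} + N\right)}{s}$)
$398 \left(K{\left(-5,-1 \right)} + 0 \left(-2\right)\right) = 398 \left(\frac{-3 - -7}{-5} + 0 \left(-2\right)\right) = 398 \left(- \frac{-3 + 7}{5} + 0\right) = 398 \left(\left(- \frac{1}{5}\right) 4 + 0\right) = 398 \left(- \frac{4}{5} + 0\right) = 398 \left(- \frac{4}{5}\right) = - \frac{1592}{5}$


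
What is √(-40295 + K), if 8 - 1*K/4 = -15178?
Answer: 143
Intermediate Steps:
K = 60744 (K = 32 - 4*(-15178) = 32 + 60712 = 60744)
√(-40295 + K) = √(-40295 + 60744) = √20449 = 143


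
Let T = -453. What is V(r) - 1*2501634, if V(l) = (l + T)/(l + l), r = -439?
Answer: -1098216880/439 ≈ -2.5016e+6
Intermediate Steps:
V(l) = (-453 + l)/(2*l) (V(l) = (l - 453)/(l + l) = (-453 + l)/((2*l)) = (-453 + l)*(1/(2*l)) = (-453 + l)/(2*l))
V(r) - 1*2501634 = (½)*(-453 - 439)/(-439) - 1*2501634 = (½)*(-1/439)*(-892) - 2501634 = 446/439 - 2501634 = -1098216880/439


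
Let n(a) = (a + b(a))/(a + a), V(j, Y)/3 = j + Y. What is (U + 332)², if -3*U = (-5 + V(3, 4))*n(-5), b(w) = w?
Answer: 960400/9 ≈ 1.0671e+5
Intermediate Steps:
V(j, Y) = 3*Y + 3*j (V(j, Y) = 3*(j + Y) = 3*(Y + j) = 3*Y + 3*j)
n(a) = 1 (n(a) = (a + a)/(a + a) = (2*a)/((2*a)) = (2*a)*(1/(2*a)) = 1)
U = -16/3 (U = -(-5 + (3*4 + 3*3))/3 = -(-5 + (12 + 9))/3 = -(-5 + 21)/3 = -16/3 ≈ -5.3333)
(U + 332)² = (-16/3 + 332)² = (980/3)² = 960400/9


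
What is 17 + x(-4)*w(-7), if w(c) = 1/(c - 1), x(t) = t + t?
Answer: 18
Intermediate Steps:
x(t) = 2*t
w(c) = 1/(-1 + c)
17 + x(-4)*w(-7) = 17 + (2*(-4))/(-1 - 7) = 17 - 8/(-8) = 17 - 8*(-1/8) = 17 + 1 = 18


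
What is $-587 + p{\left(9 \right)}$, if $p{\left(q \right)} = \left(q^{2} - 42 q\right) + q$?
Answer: $-875$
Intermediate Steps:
$p{\left(q \right)} = q^{2} - 41 q$
$-587 + p{\left(9 \right)} = -587 + 9 \left(-41 + 9\right) = -587 + 9 \left(-32\right) = -587 - 288 = -875$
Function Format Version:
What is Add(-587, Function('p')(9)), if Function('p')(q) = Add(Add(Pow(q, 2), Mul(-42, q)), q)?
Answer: -875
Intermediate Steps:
Function('p')(q) = Add(Pow(q, 2), Mul(-41, q))
Add(-587, Function('p')(9)) = Add(-587, Mul(9, Add(-41, 9))) = Add(-587, Mul(9, -32)) = Add(-587, -288) = -875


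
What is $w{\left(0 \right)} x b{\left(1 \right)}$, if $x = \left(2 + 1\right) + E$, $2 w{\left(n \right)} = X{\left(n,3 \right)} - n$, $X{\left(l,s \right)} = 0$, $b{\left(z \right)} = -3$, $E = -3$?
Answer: $0$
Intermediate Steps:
$w{\left(n \right)} = - \frac{n}{2}$ ($w{\left(n \right)} = \frac{0 - n}{2} = \frac{\left(-1\right) n}{2} = - \frac{n}{2}$)
$x = 0$ ($x = \left(2 + 1\right) - 3 = 3 - 3 = 0$)
$w{\left(0 \right)} x b{\left(1 \right)} = \left(- \frac{1}{2}\right) 0 \cdot 0 \left(-3\right) = 0 \cdot 0 \left(-3\right) = 0 \left(-3\right) = 0$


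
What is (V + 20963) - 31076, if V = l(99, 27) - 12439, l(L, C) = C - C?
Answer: -22552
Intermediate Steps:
l(L, C) = 0
V = -12439 (V = 0 - 12439 = -12439)
(V + 20963) - 31076 = (-12439 + 20963) - 31076 = 8524 - 31076 = -22552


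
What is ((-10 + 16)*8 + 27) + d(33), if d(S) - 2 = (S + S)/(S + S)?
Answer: 78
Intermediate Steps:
d(S) = 3 (d(S) = 2 + (S + S)/(S + S) = 2 + (2*S)/((2*S)) = 2 + (2*S)*(1/(2*S)) = 2 + 1 = 3)
((-10 + 16)*8 + 27) + d(33) = ((-10 + 16)*8 + 27) + 3 = (6*8 + 27) + 3 = (48 + 27) + 3 = 75 + 3 = 78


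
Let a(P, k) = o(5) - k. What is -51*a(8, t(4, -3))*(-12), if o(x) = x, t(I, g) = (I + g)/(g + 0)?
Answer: 3264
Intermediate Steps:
t(I, g) = (I + g)/g
a(P, k) = 5 - k
-51*a(8, t(4, -3))*(-12) = -51*(5 - (4 - 3)/(-3))*(-12) = -51*(5 - (-1)/3)*(-12) = -51*(5 - 1*(-1/3))*(-12) = -51*(5 + 1/3)*(-12) = -51*16/3*(-12) = -272*(-12) = 3264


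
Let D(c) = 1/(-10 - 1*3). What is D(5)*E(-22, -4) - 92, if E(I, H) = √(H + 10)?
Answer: -92 - √6/13 ≈ -92.188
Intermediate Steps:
E(I, H) = √(10 + H)
D(c) = -1/13 (D(c) = 1/(-10 - 3) = 1/(-13) = -1/13)
D(5)*E(-22, -4) - 92 = -√(10 - 4)/13 - 92 = -√6/13 - 92 = -92 - √6/13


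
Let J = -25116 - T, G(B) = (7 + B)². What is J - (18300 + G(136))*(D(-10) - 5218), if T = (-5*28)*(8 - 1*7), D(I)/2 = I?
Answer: 202942286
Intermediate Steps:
D(I) = 2*I
T = -140 (T = -140*(8 - 7) = -140*1 = -140)
J = -24976 (J = -25116 - 1*(-140) = -25116 + 140 = -24976)
J - (18300 + G(136))*(D(-10) - 5218) = -24976 - (18300 + (7 + 136)²)*(2*(-10) - 5218) = -24976 - (18300 + 143²)*(-20 - 5218) = -24976 - (18300 + 20449)*(-5238) = -24976 - 38749*(-5238) = -24976 - 1*(-202967262) = -24976 + 202967262 = 202942286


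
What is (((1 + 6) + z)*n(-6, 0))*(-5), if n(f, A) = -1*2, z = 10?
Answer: 170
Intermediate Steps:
n(f, A) = -2
(((1 + 6) + z)*n(-6, 0))*(-5) = (((1 + 6) + 10)*(-2))*(-5) = ((7 + 10)*(-2))*(-5) = (17*(-2))*(-5) = -34*(-5) = 170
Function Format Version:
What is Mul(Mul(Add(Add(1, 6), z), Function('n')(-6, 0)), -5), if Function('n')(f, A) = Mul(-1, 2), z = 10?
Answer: 170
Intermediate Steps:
Function('n')(f, A) = -2
Mul(Mul(Add(Add(1, 6), z), Function('n')(-6, 0)), -5) = Mul(Mul(Add(Add(1, 6), 10), -2), -5) = Mul(Mul(Add(7, 10), -2), -5) = Mul(Mul(17, -2), -5) = Mul(-34, -5) = 170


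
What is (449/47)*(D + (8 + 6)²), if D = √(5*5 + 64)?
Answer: 88004/47 + 449*√89/47 ≈ 1962.6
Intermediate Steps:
D = √89 (D = √(25 + 64) = √89 ≈ 9.4340)
(449/47)*(D + (8 + 6)²) = (449/47)*(√89 + (8 + 6)²) = (449*(1/47))*(√89 + 14²) = 449*(√89 + 196)/47 = 449*(196 + √89)/47 = 88004/47 + 449*√89/47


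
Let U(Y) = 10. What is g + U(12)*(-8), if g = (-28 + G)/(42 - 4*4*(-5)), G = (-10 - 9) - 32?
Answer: -9839/122 ≈ -80.648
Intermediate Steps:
G = -51 (G = -19 - 32 = -51)
g = -79/122 (g = (-28 - 51)/(42 - 4*4*(-5)) = -79/(42 - 16*(-5)) = -79/(42 + 80) = -79/122 ≈ -0.64754)
g + U(12)*(-8) = -79/122 + 10*(-8) = -79/122 - 80 = -9839/122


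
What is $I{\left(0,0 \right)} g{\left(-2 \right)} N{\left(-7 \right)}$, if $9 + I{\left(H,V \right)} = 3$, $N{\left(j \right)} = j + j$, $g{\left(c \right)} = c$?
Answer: $-168$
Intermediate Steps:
$N{\left(j \right)} = 2 j$
$I{\left(H,V \right)} = -6$ ($I{\left(H,V \right)} = -9 + 3 = -6$)
$I{\left(0,0 \right)} g{\left(-2 \right)} N{\left(-7 \right)} = \left(-6\right) \left(-2\right) 2 \left(-7\right) = 12 \left(-14\right) = -168$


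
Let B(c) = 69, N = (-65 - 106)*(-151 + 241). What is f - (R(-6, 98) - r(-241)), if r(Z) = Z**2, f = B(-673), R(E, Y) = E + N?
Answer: 73546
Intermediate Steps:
N = -15390 (N = -171*90 = -15390)
R(E, Y) = -15390 + E (R(E, Y) = E - 15390 = -15390 + E)
f = 69
f - (R(-6, 98) - r(-241)) = 69 - ((-15390 - 6) - 1*(-241)**2) = 69 - (-15396 - 1*58081) = 69 - (-15396 - 58081) = 69 - 1*(-73477) = 69 + 73477 = 73546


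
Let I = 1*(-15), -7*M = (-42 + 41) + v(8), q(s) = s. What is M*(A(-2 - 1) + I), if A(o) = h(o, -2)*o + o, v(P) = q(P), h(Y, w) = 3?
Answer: 27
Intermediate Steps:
v(P) = P
M = -1 (M = -((-42 + 41) + 8)/7 = -(-1 + 8)/7 = -1/7*7 = -1)
I = -15
A(o) = 4*o (A(o) = 3*o + o = 4*o)
M*(A(-2 - 1) + I) = -(4*(-2 - 1) - 15) = -(4*(-3) - 15) = -(-12 - 15) = -1*(-27) = 27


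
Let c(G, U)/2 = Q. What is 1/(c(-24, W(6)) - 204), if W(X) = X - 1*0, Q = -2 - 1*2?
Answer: -1/212 ≈ -0.0047170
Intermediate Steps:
Q = -4 (Q = -2 - 2 = -4)
W(X) = X (W(X) = X + 0 = X)
c(G, U) = -8 (c(G, U) = 2*(-4) = -8)
1/(c(-24, W(6)) - 204) = 1/(-8 - 204) = 1/(-212) = -1/212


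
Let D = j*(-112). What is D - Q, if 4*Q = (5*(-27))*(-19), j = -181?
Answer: 78523/4 ≈ 19631.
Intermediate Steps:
D = 20272 (D = -181*(-112) = 20272)
Q = 2565/4 (Q = ((5*(-27))*(-19))/4 = (-135*(-19))/4 = (¼)*2565 = 2565/4 ≈ 641.25)
D - Q = 20272 - 1*2565/4 = 20272 - 2565/4 = 78523/4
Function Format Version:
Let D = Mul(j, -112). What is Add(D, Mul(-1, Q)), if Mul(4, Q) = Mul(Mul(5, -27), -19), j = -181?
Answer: Rational(78523, 4) ≈ 19631.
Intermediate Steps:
D = 20272 (D = Mul(-181, -112) = 20272)
Q = Rational(2565, 4) (Q = Mul(Rational(1, 4), Mul(Mul(5, -27), -19)) = Mul(Rational(1, 4), Mul(-135, -19)) = Mul(Rational(1, 4), 2565) = Rational(2565, 4) ≈ 641.25)
Add(D, Mul(-1, Q)) = Add(20272, Mul(-1, Rational(2565, 4))) = Add(20272, Rational(-2565, 4)) = Rational(78523, 4)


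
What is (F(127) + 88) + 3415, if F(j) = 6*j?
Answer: 4265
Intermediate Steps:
(F(127) + 88) + 3415 = (6*127 + 88) + 3415 = (762 + 88) + 3415 = 850 + 3415 = 4265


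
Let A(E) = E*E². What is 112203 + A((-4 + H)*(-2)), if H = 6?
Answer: 112139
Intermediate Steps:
A(E) = E³
112203 + A((-4 + H)*(-2)) = 112203 + ((-4 + 6)*(-2))³ = 112203 + (2*(-2))³ = 112203 + (-4)³ = 112203 - 64 = 112139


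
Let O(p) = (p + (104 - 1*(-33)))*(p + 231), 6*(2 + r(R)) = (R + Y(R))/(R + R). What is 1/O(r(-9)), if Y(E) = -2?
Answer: 11664/361025113 ≈ 3.2308e-5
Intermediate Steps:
r(R) = -2 + (-2 + R)/(12*R) (r(R) = -2 + ((R - 2)/(R + R))/6 = -2 + ((-2 + R)/((2*R)))/6 = -2 + ((-2 + R)*(1/(2*R)))/6 = -2 + ((-2 + R)/(2*R))/6 = -2 + (-2 + R)/(12*R))
O(p) = (137 + p)*(231 + p) (O(p) = (p + (104 + 33))*(231 + p) = (p + 137)*(231 + p) = (137 + p)*(231 + p))
1/O(r(-9)) = 1/(31647 + ((1/12)*(-2 - 23*(-9))/(-9))**2 + 368*((1/12)*(-2 - 23*(-9))/(-9))) = 1/(31647 + ((1/12)*(-1/9)*(-2 + 207))**2 + 368*((1/12)*(-1/9)*(-2 + 207))) = 1/(31647 + ((1/12)*(-1/9)*205)**2 + 368*((1/12)*(-1/9)*205)) = 1/(31647 + (-205/108)**2 + 368*(-205/108)) = 1/(31647 + 42025/11664 - 18860/27) = 1/(361025113/11664) = 11664/361025113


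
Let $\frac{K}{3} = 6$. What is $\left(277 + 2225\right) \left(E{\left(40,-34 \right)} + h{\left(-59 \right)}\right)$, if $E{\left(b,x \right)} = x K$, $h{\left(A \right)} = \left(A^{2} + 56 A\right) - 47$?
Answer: $-1205964$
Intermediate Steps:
$h{\left(A \right)} = -47 + A^{2} + 56 A$
$K = 18$ ($K = 3 \cdot 6 = 18$)
$E{\left(b,x \right)} = 18 x$ ($E{\left(b,x \right)} = x 18 = 18 x$)
$\left(277 + 2225\right) \left(E{\left(40,-34 \right)} + h{\left(-59 \right)}\right) = \left(277 + 2225\right) \left(18 \left(-34\right) + \left(-47 + \left(-59\right)^{2} + 56 \left(-59\right)\right)\right) = 2502 \left(-612 - -130\right) = 2502 \left(-612 + 130\right) = 2502 \left(-482\right) = -1205964$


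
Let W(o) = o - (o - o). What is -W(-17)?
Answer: 17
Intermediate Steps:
W(o) = o (W(o) = o - 1*0 = o + 0 = o)
-W(-17) = -1*(-17) = 17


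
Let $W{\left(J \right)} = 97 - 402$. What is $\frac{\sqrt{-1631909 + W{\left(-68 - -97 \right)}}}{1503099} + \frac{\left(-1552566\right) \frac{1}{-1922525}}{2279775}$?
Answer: $\frac{517522}{1460974810625} + \frac{i \sqrt{1632214}}{1503099} \approx 3.5423 \cdot 10^{-7} + 0.00084997 i$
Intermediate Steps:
$W{\left(J \right)} = -305$
$\frac{\sqrt{-1631909 + W{\left(-68 - -97 \right)}}}{1503099} + \frac{\left(-1552566\right) \frac{1}{-1922525}}{2279775} = \frac{\sqrt{-1631909 - 305}}{1503099} + \frac{\left(-1552566\right) \frac{1}{-1922525}}{2279775} = \sqrt{-1632214} \cdot \frac{1}{1503099} + \left(-1552566\right) \left(- \frac{1}{1922525}\right) \frac{1}{2279775} = i \sqrt{1632214} \cdot \frac{1}{1503099} + \frac{1552566}{1922525} \cdot \frac{1}{2279775} = \frac{i \sqrt{1632214}}{1503099} + \frac{517522}{1460974810625} = \frac{517522}{1460974810625} + \frac{i \sqrt{1632214}}{1503099}$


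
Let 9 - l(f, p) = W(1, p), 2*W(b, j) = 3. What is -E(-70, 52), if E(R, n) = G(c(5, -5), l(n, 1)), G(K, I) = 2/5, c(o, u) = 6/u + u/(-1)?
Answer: -⅖ ≈ -0.40000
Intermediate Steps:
W(b, j) = 3/2 (W(b, j) = (½)*3 = 3/2)
l(f, p) = 15/2 (l(f, p) = 9 - 1*3/2 = 9 - 3/2 = 15/2)
c(o, u) = -u + 6/u (c(o, u) = 6/u + u*(-1) = 6/u - u = -u + 6/u)
G(K, I) = ⅖ (G(K, I) = 2*(⅕) = ⅖)
E(R, n) = ⅖
-E(-70, 52) = -1*⅖ = -⅖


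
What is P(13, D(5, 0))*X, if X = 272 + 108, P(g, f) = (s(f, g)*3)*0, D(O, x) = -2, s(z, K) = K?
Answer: 0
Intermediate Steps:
P(g, f) = 0 (P(g, f) = (g*3)*0 = (3*g)*0 = 0)
X = 380
P(13, D(5, 0))*X = 0*380 = 0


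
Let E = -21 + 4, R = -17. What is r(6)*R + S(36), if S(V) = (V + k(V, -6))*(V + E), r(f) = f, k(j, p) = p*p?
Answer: 1266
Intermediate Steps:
k(j, p) = p**2
E = -17
S(V) = (-17 + V)*(36 + V) (S(V) = (V + (-6)**2)*(V - 17) = (V + 36)*(-17 + V) = (36 + V)*(-17 + V) = (-17 + V)*(36 + V))
r(6)*R + S(36) = 6*(-17) + (-612 + 36**2 + 19*36) = -102 + (-612 + 1296 + 684) = -102 + 1368 = 1266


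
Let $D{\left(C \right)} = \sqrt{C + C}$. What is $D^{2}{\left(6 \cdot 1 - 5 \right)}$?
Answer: $2$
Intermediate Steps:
$D{\left(C \right)} = \sqrt{2} \sqrt{C}$ ($D{\left(C \right)} = \sqrt{2 C} = \sqrt{2} \sqrt{C}$)
$D^{2}{\left(6 \cdot 1 - 5 \right)} = \left(\sqrt{2} \sqrt{6 \cdot 1 - 5}\right)^{2} = \left(\sqrt{2} \sqrt{6 - 5}\right)^{2} = \left(\sqrt{2} \sqrt{1}\right)^{2} = \left(\sqrt{2} \cdot 1\right)^{2} = \left(\sqrt{2}\right)^{2} = 2$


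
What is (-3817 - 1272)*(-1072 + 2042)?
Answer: -4936330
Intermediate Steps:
(-3817 - 1272)*(-1072 + 2042) = -5089*970 = -4936330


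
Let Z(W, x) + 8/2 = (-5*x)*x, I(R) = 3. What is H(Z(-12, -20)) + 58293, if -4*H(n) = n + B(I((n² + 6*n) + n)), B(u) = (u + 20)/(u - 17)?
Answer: 3292487/56 ≈ 58794.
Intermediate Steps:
B(u) = (20 + u)/(-17 + u)
Z(W, x) = -4 - 5*x² (Z(W, x) = -4 + (-5*x)*x = -4 - 5*x²)
H(n) = 23/56 - n/4 (H(n) = -(n + (20 + 3)/(-17 + 3))/4 = -(n + 23/(-14))/4 = -(n - 1/14*23)/4 = -(n - 23/14)/4 = -(-23/14 + n)/4 = 23/56 - n/4)
H(Z(-12, -20)) + 58293 = (23/56 - (-4 - 5*(-20)²)/4) + 58293 = (23/56 - (-4 - 5*400)/4) + 58293 = (23/56 - (-4 - 2000)/4) + 58293 = (23/56 - ¼*(-2004)) + 58293 = (23/56 + 501) + 58293 = 28079/56 + 58293 = 3292487/56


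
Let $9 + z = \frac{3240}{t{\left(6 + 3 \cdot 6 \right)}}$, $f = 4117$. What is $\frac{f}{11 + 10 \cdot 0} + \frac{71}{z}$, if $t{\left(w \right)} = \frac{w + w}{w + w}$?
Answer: $\frac{13302808}{35541} \approx 374.29$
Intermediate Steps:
$t{\left(w \right)} = 1$ ($t{\left(w \right)} = \frac{2 w}{2 w} = 2 w \frac{1}{2 w} = 1$)
$z = 3231$ ($z = -9 + \frac{3240}{1} = -9 + 3240 \cdot 1 = -9 + 3240 = 3231$)
$\frac{f}{11 + 10 \cdot 0} + \frac{71}{z} = \frac{4117}{11 + 10 \cdot 0} + \frac{71}{3231} = \frac{4117}{11 + 0} + 71 \cdot \frac{1}{3231} = \frac{4117}{11} + \frac{71}{3231} = \frac{13302808}{35541}$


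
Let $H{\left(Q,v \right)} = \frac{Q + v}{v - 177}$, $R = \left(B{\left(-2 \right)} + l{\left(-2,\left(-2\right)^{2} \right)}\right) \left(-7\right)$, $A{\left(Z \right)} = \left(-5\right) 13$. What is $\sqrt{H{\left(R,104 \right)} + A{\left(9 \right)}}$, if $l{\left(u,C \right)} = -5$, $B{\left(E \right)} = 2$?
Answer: $\frac{i \sqrt{355510}}{73} \approx 8.1678 i$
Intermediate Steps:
$A{\left(Z \right)} = -65$
$R = 21$ ($R = \left(2 - 5\right) \left(-7\right) = \left(-3\right) \left(-7\right) = 21$)
$H{\left(Q,v \right)} = \frac{Q + v}{-177 + v}$
$\sqrt{H{\left(R,104 \right)} + A{\left(9 \right)}} = \sqrt{\frac{21 + 104}{-177 + 104} - 65} = \sqrt{\frac{1}{-73} \cdot 125 - 65} = \sqrt{\left(- \frac{1}{73}\right) 125 - 65} = \sqrt{- \frac{125}{73} - 65} = \sqrt{- \frac{4870}{73}} = \frac{i \sqrt{355510}}{73}$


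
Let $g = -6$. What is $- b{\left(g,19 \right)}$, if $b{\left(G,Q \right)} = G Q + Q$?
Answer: $95$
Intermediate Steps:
$b{\left(G,Q \right)} = Q + G Q$
$- b{\left(g,19 \right)} = - 19 \left(1 - 6\right) = - 19 \left(-5\right) = \left(-1\right) \left(-95\right) = 95$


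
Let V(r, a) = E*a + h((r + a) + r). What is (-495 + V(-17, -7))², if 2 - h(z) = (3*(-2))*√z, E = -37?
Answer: 53280 - 2808*I*√41 ≈ 53280.0 - 17980.0*I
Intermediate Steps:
h(z) = 2 + 6*√z (h(z) = 2 - 3*(-2)*√z = 2 - (-6)*√z = 2 + 6*√z)
V(r, a) = 2 - 37*a + 6*√(a + 2*r) (V(r, a) = -37*a + (2 + 6*√((r + a) + r)) = -37*a + (2 + 6*√((a + r) + r)) = -37*a + (2 + 6*√(a + 2*r)) = 2 - 37*a + 6*√(a + 2*r))
(-495 + V(-17, -7))² = (-495 + (2 - 37*(-7) + 6*√(-7 + 2*(-17))))² = (-495 + (2 + 259 + 6*√(-7 - 34)))² = (-495 + (2 + 259 + 6*√(-41)))² = (-495 + (2 + 259 + 6*(I*√41)))² = (-495 + (2 + 259 + 6*I*√41))² = (-495 + (261 + 6*I*√41))² = (-234 + 6*I*√41)²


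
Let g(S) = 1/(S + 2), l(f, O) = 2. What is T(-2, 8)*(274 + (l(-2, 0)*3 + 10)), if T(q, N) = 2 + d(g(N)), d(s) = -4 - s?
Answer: -609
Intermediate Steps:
g(S) = 1/(2 + S)
T(q, N) = -2 - 1/(2 + N) (T(q, N) = 2 + (-4 - 1/(2 + N)) = -2 - 1/(2 + N))
T(-2, 8)*(274 + (l(-2, 0)*3 + 10)) = ((-5 - 2*8)/(2 + 8))*(274 + (2*3 + 10)) = ((-5 - 16)/10)*(274 + (6 + 10)) = ((⅒)*(-21))*(274 + 16) = -21/10*290 = -609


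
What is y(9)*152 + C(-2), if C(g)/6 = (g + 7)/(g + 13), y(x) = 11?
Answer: 18422/11 ≈ 1674.7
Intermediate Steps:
C(g) = 6*(7 + g)/(13 + g) (C(g) = 6*((g + 7)/(g + 13)) = 6*((7 + g)/(13 + g)) = 6*(7 + g)/(13 + g))
y(9)*152 + C(-2) = 11*152 + 6*(7 - 2)/(13 - 2) = 1672 + 6*5/11 = 1672 + 6*(1/11)*5 = 1672 + 30/11 = 18422/11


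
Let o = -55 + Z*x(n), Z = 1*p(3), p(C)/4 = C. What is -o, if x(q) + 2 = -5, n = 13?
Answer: 139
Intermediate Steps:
p(C) = 4*C
x(q) = -7 (x(q) = -2 - 5 = -7)
Z = 12 (Z = 1*(4*3) = 1*12 = 12)
o = -139 (o = -55 + 12*(-7) = -55 - 84 = -139)
-o = -1*(-139) = 139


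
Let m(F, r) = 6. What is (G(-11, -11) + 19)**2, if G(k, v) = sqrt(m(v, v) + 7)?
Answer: (19 + sqrt(13))**2 ≈ 511.01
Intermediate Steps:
G(k, v) = sqrt(13) (G(k, v) = sqrt(6 + 7) = sqrt(13))
(G(-11, -11) + 19)**2 = (sqrt(13) + 19)**2 = (19 + sqrt(13))**2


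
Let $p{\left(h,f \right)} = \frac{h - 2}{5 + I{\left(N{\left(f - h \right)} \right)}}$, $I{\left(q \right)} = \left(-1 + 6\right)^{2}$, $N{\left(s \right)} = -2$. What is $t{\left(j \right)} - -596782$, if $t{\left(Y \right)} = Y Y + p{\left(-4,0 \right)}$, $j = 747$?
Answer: $\frac{5773954}{5} \approx 1.1548 \cdot 10^{6}$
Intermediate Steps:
$I{\left(q \right)} = 25$ ($I{\left(q \right)} = 5^{2} = 25$)
$p{\left(h,f \right)} = - \frac{1}{15} + \frac{h}{30}$ ($p{\left(h,f \right)} = \frac{h - 2}{5 + 25} = \frac{-2 + h}{30} = \left(-2 + h\right) \frac{1}{30} = - \frac{1}{15} + \frac{h}{30}$)
$t{\left(Y \right)} = - \frac{1}{5} + Y^{2}$ ($t{\left(Y \right)} = Y Y + \left(- \frac{1}{15} + \frac{1}{30} \left(-4\right)\right) = Y^{2} - \frac{1}{5} = - \frac{1}{5} + Y^{2}$)
$t{\left(j \right)} - -596782 = \left(- \frac{1}{5} + 747^{2}\right) - -596782 = \left(- \frac{1}{5} + 558009\right) + 596782 = \frac{2790044}{5} + 596782 = \frac{5773954}{5}$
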